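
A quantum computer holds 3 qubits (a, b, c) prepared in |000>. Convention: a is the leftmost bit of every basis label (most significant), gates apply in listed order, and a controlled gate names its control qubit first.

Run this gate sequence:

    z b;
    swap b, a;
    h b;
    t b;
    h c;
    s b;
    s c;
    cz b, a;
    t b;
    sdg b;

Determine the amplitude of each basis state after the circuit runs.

After the circuit, the state carries amplitude 1/2 on |000>, I/2 on |001>, I/2 on |010>, -1/2 on |011>, 0 on |100>, 0 on |101>, 0 on |110>, 0 on |111>.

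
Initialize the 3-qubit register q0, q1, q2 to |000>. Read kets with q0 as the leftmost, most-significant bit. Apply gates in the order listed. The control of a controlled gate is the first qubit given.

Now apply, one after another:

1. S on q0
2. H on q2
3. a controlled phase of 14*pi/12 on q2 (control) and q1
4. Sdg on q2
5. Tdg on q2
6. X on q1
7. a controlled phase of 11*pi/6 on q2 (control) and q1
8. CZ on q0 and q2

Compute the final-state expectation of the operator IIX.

The observable IIX averages to -sqrt(6)/4 - sqrt(2)/4.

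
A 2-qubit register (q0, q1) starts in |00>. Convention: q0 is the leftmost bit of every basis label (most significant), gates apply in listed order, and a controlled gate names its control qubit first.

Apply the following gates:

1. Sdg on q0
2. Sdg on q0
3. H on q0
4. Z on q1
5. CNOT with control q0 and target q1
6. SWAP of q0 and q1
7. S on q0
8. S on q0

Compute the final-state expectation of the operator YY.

The observable YY averages to 1.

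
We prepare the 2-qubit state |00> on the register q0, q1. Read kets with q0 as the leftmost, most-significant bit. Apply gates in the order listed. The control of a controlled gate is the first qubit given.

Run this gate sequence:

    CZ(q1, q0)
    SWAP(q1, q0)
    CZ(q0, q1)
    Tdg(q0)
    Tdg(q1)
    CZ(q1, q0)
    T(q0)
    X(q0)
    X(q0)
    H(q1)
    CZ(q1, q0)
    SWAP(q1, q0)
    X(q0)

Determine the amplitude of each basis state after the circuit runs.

The resulting statevector has amplitude sqrt(2)/2 on |00>, 0 on |01>, sqrt(2)/2 on |10>, 0 on |11>.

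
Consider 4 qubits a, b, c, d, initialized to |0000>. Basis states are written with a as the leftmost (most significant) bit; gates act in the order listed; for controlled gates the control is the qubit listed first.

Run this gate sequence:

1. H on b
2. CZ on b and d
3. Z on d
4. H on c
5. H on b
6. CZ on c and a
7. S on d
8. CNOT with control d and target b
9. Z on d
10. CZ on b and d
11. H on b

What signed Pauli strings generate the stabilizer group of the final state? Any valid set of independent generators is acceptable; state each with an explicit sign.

The final state is stabilized by the group generated by +IXII, +IIXI, +ZIII, +IIIZ; other independent generating sets are equally valid.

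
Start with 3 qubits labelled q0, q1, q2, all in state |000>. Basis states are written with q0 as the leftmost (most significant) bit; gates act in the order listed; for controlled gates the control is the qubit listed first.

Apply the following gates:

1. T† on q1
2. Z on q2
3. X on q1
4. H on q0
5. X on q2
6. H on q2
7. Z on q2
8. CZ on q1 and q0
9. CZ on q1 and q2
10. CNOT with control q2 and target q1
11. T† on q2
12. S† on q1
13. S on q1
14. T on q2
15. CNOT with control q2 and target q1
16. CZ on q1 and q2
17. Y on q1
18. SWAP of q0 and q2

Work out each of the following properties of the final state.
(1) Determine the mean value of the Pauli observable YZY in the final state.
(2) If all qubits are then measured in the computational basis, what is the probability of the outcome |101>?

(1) The expectation value of YZY is 0. Key observation: gates 9-16 undo each other exactly, leaving only the rest of the circuit to track.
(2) The probability of measuring |101> is 1/4.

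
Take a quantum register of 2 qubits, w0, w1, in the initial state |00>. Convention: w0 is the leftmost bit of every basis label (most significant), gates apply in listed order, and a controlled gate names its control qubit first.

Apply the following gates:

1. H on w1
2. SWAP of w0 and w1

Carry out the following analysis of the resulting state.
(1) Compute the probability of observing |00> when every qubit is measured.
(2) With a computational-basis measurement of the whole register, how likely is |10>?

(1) Outcome |00> occurs with probability 1/2.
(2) The probability of measuring |10> is 1/2.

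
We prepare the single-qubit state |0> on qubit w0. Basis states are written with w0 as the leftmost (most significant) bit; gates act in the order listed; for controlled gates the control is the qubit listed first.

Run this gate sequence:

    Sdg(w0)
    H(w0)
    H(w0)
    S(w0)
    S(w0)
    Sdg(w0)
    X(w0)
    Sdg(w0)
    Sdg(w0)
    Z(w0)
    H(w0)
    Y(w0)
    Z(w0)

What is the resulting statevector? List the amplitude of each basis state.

The resulting statevector has amplitude sqrt(2)*I/2 on |0>, -sqrt(2)*I/2 on |1>.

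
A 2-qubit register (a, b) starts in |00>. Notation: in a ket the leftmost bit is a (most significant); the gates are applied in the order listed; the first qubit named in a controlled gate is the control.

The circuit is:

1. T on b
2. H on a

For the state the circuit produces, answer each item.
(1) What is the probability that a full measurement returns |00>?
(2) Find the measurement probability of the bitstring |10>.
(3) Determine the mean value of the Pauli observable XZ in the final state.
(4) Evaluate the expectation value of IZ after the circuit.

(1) A full measurement returns |00> with probability 1/2.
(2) The probability of measuring |10> is 1/2.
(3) The expectation value of XZ is 1.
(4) In the final state, IZ has expectation 1.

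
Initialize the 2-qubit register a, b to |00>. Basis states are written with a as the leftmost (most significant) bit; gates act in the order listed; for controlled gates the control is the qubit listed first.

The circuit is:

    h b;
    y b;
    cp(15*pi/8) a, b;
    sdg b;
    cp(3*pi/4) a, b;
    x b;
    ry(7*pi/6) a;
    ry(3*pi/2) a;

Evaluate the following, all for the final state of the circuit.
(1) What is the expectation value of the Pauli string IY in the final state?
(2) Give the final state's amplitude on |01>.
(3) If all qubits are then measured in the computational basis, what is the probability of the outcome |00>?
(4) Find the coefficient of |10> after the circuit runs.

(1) The expectation value of IY is -1.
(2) |01> carries amplitude sqrt(2)*I/4 in the final state.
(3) The probability of measuring |00> is 1/8.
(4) The final state's coefficient on |10> equals -sqrt(6)/4.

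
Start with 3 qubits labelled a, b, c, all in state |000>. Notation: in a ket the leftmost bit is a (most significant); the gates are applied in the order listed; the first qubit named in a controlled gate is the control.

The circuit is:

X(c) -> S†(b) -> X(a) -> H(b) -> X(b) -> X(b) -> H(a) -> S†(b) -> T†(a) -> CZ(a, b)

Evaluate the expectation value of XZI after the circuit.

The observable XZI averages to -sqrt(2)/2.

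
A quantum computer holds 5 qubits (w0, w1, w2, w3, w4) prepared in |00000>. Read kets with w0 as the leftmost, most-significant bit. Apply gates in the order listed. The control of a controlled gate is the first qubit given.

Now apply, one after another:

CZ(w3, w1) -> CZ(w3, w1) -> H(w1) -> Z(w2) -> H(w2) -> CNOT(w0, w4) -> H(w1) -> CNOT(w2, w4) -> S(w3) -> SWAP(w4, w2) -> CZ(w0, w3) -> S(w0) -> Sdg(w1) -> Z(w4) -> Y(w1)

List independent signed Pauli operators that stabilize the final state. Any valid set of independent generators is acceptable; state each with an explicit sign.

The stabilizer group can be generated by -IIXIX, +ZIIII, -IZIII, +IIZIZ, +IIIZI, among other valid generating sets.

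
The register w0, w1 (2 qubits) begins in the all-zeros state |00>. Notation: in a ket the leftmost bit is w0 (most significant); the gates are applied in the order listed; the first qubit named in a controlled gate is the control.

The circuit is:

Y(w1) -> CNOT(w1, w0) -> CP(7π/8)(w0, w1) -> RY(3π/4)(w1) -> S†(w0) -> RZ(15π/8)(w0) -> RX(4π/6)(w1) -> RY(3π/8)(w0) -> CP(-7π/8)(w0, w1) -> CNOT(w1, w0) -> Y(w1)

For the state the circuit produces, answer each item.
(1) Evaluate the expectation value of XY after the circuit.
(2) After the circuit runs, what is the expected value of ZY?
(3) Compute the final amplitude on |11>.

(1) The expectation value of XY is -sqrt(6)*sin(3*pi/16)**2/4 + I*sqrt(1/2 - sqrt(2)/4)*sqrt(sqrt(2)/4 + 1/2)*exp(-7*I*pi/8)*cos(3*pi/16)**2 - sqrt(6)*exp(7*I*pi/8)*cos(3*pi/16)**2/8 - sqrt(6)*exp(-7*I*pi/8)*cos(3*pi/16)**2/8 - I*sqrt(1/2 - sqrt(2)/4)*sqrt(sqrt(2)/4 + 1/2)*exp(7*I*pi/8)*cos(3*pi/16)**2.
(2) The observable ZY averages to -sqrt(6)*sin(3*pi/16)*cos(3*pi/16)/4 + I*sqrt(1/2 - sqrt(2)/4)*sqrt(sqrt(2)/4 + 1/2)*exp(7*I*pi/8)*sin(3*pi/16)*cos(3*pi/16) + sqrt(6)*exp(-7*I*pi/8)*sin(3*pi/16)*cos(3*pi/16)/8 + sqrt(6)*exp(7*I*pi/8)*sin(3*pi/16)*cos(3*pi/16)/8 - I*sqrt(1/2 - sqrt(2)/4)*sqrt(sqrt(2)/4 + 1/2)*exp(-7*I*pi/8)*sin(3*pi/16)*cos(3*pi/16).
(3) |11> carries amplitude -I*sqrt(sqrt(2)/4 + 1/2)*exp(-3*I*pi/16)*cos(3*pi/16)/2 + sqrt(3)*sqrt(1/2 - sqrt(2)/4)*exp(-3*I*pi/16)*cos(3*pi/16)/2 in the final state.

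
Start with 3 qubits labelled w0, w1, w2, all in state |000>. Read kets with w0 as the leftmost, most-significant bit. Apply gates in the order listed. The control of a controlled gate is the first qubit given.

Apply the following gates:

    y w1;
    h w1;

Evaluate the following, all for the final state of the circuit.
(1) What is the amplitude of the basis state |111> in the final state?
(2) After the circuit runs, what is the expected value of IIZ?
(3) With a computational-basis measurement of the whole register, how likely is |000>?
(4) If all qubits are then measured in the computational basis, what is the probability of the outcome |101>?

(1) The amplitude on |111> is 0.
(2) The expectation value of IIZ is 1.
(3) A full measurement returns |000> with probability 1/2.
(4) Outcome |101> occurs with probability 0.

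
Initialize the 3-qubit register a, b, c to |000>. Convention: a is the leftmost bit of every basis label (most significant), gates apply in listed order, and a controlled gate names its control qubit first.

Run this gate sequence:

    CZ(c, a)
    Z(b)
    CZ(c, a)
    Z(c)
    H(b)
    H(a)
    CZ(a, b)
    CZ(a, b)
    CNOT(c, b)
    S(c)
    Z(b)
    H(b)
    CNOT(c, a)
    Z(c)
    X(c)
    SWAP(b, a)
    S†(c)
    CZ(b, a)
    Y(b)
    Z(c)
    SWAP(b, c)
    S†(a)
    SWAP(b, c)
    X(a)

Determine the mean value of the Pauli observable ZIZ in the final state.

The observable ZIZ averages to -1.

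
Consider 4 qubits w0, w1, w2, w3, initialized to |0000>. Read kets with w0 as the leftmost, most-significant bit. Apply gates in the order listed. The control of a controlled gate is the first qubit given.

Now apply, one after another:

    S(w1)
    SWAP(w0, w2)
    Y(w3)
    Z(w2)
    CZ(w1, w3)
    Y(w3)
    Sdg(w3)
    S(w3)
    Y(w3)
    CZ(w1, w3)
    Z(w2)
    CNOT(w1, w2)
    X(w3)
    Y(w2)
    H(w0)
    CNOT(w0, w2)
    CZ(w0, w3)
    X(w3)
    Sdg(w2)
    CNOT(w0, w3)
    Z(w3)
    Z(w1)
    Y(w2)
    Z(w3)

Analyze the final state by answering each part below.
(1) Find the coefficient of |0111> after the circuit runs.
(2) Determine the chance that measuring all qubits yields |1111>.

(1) |0111> carries amplitude 0 in the final state.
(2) The probability of measuring |1111> is 0.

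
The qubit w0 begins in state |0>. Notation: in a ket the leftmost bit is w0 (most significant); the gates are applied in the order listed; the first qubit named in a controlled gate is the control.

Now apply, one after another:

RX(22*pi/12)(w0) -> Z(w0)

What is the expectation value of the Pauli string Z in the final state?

The expectation value of Z is sqrt(3)/2.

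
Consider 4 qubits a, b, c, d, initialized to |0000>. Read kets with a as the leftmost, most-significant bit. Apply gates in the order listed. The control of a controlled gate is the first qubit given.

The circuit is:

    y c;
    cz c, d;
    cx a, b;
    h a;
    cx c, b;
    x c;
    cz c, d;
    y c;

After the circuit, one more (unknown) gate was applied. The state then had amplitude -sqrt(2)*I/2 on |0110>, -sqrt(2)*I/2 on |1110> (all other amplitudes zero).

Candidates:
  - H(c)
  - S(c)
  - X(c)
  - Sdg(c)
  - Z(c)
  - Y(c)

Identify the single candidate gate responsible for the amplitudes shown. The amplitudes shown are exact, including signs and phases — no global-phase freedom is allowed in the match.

The unique candidate consistent with the amplitudes is S(c).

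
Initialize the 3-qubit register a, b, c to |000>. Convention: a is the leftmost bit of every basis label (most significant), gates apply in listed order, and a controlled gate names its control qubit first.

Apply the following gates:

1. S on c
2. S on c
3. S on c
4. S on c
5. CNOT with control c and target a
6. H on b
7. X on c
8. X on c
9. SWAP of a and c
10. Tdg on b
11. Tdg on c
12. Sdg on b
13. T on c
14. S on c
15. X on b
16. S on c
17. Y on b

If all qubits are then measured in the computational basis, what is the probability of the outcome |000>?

A full measurement returns |000> with probability 1/2.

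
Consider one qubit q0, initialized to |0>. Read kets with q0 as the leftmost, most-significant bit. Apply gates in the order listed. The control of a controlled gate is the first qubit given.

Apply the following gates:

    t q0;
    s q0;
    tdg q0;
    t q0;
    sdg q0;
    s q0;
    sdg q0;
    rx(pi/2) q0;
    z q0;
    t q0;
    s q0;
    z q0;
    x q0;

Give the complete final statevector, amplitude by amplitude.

The final amplitudes are sqrt(2)*exp(I*pi/4)/2 on |0>, sqrt(2)/2 on |1>. Key observation: gates 2-5 undo each other exactly, leaving only the rest of the circuit to track.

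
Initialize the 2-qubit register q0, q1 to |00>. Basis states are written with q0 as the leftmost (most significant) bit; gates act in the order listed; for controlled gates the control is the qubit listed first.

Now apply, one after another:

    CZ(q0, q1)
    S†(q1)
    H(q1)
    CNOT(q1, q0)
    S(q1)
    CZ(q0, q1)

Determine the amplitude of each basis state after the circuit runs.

The resulting statevector has amplitude sqrt(2)/2 on |00>, 0 on |01>, 0 on |10>, -sqrt(2)*I/2 on |11>.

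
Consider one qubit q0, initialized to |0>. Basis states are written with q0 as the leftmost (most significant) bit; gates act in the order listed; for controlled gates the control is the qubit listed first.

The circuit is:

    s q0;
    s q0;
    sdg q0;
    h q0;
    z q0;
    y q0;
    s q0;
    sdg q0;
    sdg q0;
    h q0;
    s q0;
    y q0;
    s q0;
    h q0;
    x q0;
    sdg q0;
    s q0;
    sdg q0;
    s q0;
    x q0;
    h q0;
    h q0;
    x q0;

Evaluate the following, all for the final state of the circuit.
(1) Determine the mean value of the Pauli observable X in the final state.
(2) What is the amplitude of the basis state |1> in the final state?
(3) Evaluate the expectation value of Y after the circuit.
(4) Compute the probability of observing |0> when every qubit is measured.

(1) In the final state, X has expectation 0. Key observation: the block from step 15 through step 20 cancels to the identity and can be dropped.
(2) The amplitude on |1> is -sqrt(2)/2.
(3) The expectation value of Y is 1.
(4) A full measurement returns |0> with probability 1/2.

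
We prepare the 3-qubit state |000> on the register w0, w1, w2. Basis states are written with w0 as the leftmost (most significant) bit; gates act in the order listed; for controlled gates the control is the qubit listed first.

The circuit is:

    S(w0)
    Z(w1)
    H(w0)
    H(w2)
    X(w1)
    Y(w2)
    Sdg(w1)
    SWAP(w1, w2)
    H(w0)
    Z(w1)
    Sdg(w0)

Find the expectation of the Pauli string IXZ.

The expectation value of IXZ is -1.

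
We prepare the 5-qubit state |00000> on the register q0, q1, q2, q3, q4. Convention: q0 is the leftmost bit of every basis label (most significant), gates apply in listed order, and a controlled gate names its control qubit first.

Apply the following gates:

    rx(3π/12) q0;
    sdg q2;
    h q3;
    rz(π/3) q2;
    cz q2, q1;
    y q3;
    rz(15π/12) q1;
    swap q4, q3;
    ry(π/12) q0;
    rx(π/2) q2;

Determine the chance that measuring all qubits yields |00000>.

A full measurement returns |00000> with probability sqrt(3)/32 + 5/32.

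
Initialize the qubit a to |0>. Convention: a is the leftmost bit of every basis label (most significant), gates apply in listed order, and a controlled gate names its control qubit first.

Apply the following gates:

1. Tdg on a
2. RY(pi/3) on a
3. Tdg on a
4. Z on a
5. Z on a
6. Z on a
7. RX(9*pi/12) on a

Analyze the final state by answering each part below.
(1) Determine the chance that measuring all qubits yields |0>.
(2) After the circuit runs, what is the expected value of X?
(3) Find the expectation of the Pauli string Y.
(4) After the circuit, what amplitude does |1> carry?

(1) Outcome |0> occurs with probability -sqrt(2)/8 + sqrt(3)/8 + 1/2.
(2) The observable X averages to -sqrt(6)/4.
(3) The observable Y averages to -sqrt(3)/4 - sqrt(2)/4.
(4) The amplitude on |1> is -I*sqrt(3*sqrt(2) + 6)/4 + sqrt(2 - sqrt(2))*exp(3*I*pi/4)/4.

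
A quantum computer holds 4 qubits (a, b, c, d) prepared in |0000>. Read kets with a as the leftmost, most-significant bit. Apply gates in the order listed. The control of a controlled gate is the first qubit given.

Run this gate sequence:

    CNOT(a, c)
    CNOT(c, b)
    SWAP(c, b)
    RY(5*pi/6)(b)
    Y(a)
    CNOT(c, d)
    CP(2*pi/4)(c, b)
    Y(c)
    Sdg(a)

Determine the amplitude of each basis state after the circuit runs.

The resulting statevector has amplitude I*(-sqrt(2) + sqrt(6))/4 on |1010>, I*(sqrt(2) + sqrt(6))/4 on |1110>, and 0 on every other basis state.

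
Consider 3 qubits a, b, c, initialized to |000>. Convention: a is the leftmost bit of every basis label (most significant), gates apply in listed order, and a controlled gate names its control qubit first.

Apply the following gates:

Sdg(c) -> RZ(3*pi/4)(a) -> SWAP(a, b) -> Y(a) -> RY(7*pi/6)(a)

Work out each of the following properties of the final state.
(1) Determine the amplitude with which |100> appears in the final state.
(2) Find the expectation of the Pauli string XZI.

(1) The amplitude on |100> is (-sqrt(6) + sqrt(2))*exp(I*pi/8)/4.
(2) The observable XZI averages to 1/2.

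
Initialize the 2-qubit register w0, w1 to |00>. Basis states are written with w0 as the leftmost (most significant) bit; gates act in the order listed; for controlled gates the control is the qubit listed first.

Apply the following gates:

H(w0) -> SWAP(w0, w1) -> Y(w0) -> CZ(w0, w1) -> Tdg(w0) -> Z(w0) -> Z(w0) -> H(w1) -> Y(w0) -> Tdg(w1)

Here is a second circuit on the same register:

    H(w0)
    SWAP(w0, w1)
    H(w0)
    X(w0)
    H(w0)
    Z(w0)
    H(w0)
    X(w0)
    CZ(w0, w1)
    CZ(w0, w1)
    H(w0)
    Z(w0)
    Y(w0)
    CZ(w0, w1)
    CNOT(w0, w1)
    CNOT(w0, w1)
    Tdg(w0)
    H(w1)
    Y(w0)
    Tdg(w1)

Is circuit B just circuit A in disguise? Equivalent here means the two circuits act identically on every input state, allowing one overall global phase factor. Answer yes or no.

Yes, they are equivalent — the unitaries differ by at most a global phase.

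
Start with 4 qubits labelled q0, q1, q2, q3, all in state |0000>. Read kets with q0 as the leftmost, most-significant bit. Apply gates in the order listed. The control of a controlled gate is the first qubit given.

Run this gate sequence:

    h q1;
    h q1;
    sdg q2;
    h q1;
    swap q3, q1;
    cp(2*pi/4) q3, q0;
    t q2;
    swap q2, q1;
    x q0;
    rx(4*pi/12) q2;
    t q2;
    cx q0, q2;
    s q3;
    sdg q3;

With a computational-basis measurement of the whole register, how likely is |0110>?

A full measurement returns |0110> with probability 0.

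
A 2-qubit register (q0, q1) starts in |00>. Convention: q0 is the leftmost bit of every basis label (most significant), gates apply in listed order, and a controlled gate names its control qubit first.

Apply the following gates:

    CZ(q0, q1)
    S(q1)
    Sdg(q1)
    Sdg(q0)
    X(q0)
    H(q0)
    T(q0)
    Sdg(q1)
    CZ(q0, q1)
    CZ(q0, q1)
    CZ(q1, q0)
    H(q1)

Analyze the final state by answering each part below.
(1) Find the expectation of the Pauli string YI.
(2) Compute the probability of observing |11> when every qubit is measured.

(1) The observable YI averages to -sqrt(2)/2. Key observation: gates 9-10 undo each other exactly, leaving only the rest of the circuit to track.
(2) The probability of measuring |11> is 1/4.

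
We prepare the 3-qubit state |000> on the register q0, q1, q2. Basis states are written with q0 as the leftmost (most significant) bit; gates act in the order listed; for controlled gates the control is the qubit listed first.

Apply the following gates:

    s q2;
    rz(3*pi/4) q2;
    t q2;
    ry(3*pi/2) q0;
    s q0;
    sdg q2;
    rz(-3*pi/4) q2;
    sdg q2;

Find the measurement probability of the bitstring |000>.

Outcome |000> occurs with probability 1/2.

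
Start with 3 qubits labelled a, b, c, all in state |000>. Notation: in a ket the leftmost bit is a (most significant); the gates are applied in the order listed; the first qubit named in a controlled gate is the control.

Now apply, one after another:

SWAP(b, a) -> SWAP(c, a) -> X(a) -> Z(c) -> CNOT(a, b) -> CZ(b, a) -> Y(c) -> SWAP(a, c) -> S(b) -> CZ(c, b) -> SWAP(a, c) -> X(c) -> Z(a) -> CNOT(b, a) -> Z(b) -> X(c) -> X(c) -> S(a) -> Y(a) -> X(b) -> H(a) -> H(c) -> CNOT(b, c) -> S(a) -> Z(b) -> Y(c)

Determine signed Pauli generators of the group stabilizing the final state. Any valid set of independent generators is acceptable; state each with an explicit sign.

The final state is stabilized by the group generated by -YII, -IIX, +IZI; other independent generating sets are equally valid.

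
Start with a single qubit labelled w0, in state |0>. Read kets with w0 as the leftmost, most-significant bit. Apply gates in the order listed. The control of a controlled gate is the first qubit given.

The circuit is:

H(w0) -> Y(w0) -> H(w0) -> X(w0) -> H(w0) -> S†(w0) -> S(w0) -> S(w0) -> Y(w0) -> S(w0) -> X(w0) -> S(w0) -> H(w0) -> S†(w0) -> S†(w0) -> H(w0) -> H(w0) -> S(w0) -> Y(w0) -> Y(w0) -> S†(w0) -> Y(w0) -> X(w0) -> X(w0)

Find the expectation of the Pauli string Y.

The expectation value of Y is -1.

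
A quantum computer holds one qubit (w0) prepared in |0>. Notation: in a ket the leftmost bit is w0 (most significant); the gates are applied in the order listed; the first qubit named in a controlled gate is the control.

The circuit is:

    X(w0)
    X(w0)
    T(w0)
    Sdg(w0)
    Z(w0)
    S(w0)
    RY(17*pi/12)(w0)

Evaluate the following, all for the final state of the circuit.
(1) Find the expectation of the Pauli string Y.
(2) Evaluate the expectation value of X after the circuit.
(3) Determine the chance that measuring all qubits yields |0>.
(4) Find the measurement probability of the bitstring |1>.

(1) The observable Y averages to 0.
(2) The expectation value of X is -sqrt(6)/4 - sqrt(2)/4.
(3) The probability of measuring |0> is -sqrt(6)/8 + sqrt(2)/8 + 1/2.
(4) A full measurement returns |1> with probability -sqrt(2)/8 + sqrt(6)/8 + 1/2.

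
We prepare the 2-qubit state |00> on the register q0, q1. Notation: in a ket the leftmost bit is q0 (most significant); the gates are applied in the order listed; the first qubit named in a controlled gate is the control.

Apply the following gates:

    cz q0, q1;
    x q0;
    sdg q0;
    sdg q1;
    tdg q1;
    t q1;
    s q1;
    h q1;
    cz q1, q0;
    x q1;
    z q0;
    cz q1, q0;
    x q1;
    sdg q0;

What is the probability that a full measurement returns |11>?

A full measurement returns |11> with probability 1/2. Key observation: the block from step 4 through step 7 cancels to the identity and can be dropped.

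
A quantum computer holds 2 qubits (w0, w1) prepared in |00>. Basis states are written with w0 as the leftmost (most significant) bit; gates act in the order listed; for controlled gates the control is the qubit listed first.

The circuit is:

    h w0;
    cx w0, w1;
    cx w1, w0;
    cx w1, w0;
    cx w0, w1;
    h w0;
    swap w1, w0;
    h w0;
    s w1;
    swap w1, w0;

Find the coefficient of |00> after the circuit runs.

The final state's coefficient on |00> equals sqrt(2)/2. Key observation: the block from step 1 through step 6 cancels to the identity and can be dropped.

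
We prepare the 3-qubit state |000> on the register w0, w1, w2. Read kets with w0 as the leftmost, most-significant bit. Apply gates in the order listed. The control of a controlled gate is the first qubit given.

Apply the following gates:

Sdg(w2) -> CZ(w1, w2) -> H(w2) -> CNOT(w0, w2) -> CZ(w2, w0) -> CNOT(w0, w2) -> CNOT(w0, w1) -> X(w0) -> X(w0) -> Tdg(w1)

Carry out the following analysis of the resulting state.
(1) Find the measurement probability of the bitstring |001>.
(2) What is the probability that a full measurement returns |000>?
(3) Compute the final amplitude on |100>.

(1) A full measurement returns |001> with probability 1/2.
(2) A full measurement returns |000> with probability 1/2.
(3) The final state's coefficient on |100> equals 0.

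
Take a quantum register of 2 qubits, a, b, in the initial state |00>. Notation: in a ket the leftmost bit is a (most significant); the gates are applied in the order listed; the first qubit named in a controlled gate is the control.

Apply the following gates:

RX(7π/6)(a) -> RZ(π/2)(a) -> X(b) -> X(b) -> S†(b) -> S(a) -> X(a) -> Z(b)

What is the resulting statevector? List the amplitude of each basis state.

After the circuit, the state carries amplitude (sqrt(2) + sqrt(6))*exp(I*pi/4)/4 on |00>, 0 on |01>, (-sqrt(2) + sqrt(6))*exp(3*I*pi/4)/4 on |10>, 0 on |11>. Key observation: gates 3-4 undo each other exactly, leaving only the rest of the circuit to track.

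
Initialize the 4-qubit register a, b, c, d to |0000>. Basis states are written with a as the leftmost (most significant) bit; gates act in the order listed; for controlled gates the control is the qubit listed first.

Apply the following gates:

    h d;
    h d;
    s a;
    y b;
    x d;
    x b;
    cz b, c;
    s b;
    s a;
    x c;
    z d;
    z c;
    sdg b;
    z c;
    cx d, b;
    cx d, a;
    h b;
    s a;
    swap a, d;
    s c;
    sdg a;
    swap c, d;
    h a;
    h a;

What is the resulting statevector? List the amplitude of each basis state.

The final amplitudes are sqrt(2)/2 on |1011>, -sqrt(2)/2 on |1111>, and 0 on every other basis state.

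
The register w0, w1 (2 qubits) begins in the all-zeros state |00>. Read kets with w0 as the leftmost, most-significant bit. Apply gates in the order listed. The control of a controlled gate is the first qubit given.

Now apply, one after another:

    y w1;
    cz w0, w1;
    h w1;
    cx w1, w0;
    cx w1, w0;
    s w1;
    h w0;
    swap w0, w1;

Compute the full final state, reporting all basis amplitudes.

The resulting statevector has amplitude I/2 on |00>, I/2 on |01>, 1/2 on |10>, 1/2 on |11>.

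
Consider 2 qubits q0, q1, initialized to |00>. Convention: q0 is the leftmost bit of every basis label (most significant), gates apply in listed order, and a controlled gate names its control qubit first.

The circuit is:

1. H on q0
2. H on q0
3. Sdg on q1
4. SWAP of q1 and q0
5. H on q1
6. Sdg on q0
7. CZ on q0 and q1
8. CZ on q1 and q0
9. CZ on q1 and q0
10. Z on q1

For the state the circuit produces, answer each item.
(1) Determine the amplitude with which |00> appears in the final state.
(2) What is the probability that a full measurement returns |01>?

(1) The final state's coefficient on |00> equals sqrt(2)/2. Key observation: steps 1-2 multiply out to the identity, so the circuit reduces to the remaining gates.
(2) A full measurement returns |01> with probability 1/2.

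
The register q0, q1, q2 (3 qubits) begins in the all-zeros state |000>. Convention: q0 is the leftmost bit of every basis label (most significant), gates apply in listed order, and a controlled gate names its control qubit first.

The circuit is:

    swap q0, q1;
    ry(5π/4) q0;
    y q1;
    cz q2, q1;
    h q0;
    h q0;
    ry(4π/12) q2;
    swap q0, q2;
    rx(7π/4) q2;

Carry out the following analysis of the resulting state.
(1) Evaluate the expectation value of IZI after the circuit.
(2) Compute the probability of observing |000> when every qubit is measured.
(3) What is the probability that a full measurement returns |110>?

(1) The observable IZI averages to -1. Key observation: gates 5-6 undo each other exactly, leaving only the rest of the circuit to track.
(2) The probability of measuring |000> is 0.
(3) The probability of measuring |110> is 1/16.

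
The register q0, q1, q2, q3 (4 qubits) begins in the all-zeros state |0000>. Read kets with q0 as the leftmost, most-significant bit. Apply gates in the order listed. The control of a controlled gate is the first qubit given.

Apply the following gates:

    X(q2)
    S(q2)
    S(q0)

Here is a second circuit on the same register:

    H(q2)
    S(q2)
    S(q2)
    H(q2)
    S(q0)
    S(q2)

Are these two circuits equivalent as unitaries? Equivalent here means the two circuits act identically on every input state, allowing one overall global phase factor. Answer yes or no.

Yes — the two circuits implement the same unitary up to a global phase.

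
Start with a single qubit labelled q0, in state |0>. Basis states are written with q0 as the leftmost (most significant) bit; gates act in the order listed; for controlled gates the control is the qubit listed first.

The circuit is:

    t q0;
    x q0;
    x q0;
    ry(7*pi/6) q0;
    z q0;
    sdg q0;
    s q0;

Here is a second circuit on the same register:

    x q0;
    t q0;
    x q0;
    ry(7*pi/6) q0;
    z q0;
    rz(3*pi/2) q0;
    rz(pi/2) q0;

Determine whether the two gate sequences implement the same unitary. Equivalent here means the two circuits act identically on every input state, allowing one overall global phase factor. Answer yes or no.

No, they are not equivalent — no single phase factor reconciles the two unitaries.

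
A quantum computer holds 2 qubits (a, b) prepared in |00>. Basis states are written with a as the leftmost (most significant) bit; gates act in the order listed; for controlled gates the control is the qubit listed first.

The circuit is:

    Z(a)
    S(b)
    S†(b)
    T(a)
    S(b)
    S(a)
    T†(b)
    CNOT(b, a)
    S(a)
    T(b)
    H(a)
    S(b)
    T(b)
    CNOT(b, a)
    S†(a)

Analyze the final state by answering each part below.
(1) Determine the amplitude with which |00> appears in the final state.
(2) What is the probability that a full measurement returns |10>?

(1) The final state's coefficient on |00> equals sqrt(2)/2.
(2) A full measurement returns |10> with probability 1/2.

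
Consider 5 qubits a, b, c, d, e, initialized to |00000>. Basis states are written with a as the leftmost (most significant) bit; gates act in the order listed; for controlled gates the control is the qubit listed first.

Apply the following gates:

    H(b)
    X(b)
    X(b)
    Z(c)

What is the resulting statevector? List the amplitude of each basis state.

The final amplitudes are sqrt(2)/2 on |00000>, sqrt(2)/2 on |01000>, and 0 on every other basis state. Key observation: the block from step 2 through step 3 cancels to the identity and can be dropped.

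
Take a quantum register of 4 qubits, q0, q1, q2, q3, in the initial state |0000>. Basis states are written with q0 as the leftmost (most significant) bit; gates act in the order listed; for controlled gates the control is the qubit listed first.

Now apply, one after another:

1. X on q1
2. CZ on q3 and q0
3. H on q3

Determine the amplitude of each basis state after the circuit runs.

After the circuit, the state carries amplitude sqrt(2)/2 on |0100>, sqrt(2)/2 on |0101>, and 0 on every other basis state.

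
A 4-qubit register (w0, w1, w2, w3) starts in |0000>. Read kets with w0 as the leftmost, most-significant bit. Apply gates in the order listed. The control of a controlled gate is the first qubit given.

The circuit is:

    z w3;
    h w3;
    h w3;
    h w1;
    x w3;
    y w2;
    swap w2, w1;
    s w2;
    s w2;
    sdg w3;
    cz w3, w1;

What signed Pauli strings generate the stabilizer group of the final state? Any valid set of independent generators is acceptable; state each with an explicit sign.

One valid set of independent stabilizer generators is -IIXI, +ZIII, -IZII, -IIIZ (any independent generating set of the same group is equally correct).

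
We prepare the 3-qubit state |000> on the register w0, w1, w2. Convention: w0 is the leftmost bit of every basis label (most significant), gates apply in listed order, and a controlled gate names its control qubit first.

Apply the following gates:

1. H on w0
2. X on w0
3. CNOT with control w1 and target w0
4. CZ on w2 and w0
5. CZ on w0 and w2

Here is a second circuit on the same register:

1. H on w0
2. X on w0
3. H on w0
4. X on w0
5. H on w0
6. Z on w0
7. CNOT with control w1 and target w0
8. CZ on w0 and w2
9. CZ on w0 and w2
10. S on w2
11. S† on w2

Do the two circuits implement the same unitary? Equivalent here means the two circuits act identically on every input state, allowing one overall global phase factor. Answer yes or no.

Yes, they are equivalent — the unitaries differ by at most a global phase.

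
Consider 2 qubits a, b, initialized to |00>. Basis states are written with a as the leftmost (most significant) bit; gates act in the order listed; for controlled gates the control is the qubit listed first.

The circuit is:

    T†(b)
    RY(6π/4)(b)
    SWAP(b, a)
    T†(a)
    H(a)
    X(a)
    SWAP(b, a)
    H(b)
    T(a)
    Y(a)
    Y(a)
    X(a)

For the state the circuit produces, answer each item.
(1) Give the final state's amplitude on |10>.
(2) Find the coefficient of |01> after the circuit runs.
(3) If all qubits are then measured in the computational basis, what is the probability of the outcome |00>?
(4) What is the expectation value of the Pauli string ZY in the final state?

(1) The amplitude on |10> is -sqrt(2)/2.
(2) The amplitude on |01> is 0.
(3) A full measurement returns |00> with probability 0.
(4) The observable ZY averages to sqrt(2)/2.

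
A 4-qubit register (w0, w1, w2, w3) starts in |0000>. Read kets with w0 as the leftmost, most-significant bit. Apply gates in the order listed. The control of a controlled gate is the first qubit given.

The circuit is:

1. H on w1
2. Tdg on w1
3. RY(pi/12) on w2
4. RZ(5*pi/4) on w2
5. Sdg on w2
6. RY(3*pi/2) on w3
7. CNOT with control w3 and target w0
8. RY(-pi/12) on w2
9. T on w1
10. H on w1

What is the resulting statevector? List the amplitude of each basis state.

The resulting statevector has amplitude (1 + sqrt(3) + 2*sqrt(2) + (-sqrt(3) - 1 + 2*sqrt(2))*exp(3*I*pi/4))*exp(3*I*pi/8)/8 on |0000>, (-sqrt(3) + 1 - (1 - sqrt(3))*exp(3*I*pi/4))*exp(3*I*pi/8)/8 on |0010>, (-2*sqrt(2) - sqrt(3) - 1 - (-sqrt(3) - 1 + 2*sqrt(2))*exp(3*I*pi/4))*exp(3*I*pi/8)/8 on |1001>, (-1 + sqrt(3) - (-1 + sqrt(3))*exp(3*I*pi/4))*exp(3*I*pi/8)/8 on |1011>, and 0 on every other basis state.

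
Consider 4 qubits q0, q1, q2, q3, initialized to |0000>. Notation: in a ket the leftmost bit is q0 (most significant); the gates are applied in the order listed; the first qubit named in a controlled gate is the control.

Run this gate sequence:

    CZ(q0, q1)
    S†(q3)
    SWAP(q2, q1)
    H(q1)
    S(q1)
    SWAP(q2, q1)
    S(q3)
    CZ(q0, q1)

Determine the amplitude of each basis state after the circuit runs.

The final amplitudes are sqrt(2)/2 on |0000>, sqrt(2)*I/2 on |0010>, and 0 on every other basis state.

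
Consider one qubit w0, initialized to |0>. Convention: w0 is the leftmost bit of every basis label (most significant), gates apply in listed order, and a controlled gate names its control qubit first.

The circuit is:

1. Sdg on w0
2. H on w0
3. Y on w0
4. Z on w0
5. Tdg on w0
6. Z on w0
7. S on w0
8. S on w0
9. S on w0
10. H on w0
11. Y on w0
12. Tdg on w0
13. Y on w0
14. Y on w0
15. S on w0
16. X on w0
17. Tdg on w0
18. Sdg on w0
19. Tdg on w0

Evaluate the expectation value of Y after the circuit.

The observable Y averages to -1/2.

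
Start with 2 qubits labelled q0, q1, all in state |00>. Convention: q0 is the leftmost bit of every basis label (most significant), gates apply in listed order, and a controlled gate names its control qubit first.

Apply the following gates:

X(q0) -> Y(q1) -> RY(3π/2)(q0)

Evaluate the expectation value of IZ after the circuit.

The observable IZ averages to -1.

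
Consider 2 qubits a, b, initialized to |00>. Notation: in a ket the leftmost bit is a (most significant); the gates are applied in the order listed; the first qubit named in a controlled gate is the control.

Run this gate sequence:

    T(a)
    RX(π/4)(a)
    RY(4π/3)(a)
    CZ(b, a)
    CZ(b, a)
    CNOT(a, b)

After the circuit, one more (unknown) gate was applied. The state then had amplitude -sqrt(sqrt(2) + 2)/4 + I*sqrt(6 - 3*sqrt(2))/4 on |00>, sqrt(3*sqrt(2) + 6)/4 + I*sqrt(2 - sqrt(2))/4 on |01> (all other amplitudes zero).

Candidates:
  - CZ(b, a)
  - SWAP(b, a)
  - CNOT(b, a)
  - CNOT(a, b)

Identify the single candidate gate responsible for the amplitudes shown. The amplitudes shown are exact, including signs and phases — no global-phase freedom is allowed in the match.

The applied gate was CNOT(b, a). Key observation: the block from step 4 through step 5 cancels to the identity and can be dropped.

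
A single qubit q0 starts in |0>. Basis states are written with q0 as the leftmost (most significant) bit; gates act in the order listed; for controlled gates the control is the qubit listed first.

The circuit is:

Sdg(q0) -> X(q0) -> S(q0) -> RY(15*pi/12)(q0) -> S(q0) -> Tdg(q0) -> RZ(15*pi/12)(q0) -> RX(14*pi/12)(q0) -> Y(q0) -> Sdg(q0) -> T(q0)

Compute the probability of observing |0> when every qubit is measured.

A full measurement returns |0> with probability -sqrt(2)/8 + sqrt(6)/8 + 1/2.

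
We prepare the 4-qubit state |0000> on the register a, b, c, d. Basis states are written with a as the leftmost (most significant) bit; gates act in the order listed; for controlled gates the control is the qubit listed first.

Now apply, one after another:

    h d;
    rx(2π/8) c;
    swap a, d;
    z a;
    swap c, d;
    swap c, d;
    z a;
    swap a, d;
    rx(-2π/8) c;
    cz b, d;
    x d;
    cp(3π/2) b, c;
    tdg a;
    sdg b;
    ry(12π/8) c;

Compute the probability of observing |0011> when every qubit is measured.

The probability of measuring |0011> is 1/4. Key observation: gates 2-9 undo each other exactly, leaving only the rest of the circuit to track.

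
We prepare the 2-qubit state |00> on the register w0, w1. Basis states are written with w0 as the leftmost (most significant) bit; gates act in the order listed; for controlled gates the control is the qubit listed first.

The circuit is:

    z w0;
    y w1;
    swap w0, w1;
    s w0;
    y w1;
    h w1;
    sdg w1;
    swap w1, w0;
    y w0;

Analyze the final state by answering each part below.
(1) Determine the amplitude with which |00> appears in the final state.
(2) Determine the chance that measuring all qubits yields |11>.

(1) |00> carries amplitude 0 in the final state.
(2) Outcome |11> occurs with probability 1/2.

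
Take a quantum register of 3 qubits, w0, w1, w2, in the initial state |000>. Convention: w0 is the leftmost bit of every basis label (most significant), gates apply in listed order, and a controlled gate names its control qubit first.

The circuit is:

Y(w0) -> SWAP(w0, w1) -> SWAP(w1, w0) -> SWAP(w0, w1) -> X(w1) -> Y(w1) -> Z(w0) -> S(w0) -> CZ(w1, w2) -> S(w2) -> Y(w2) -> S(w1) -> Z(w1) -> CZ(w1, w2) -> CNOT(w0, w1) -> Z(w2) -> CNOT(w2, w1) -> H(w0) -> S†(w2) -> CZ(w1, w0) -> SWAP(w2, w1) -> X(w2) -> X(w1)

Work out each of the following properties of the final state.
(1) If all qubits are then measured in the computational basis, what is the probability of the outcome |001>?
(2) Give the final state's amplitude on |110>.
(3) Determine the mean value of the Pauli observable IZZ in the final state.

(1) The probability of measuring |001> is 1/2.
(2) |110> carries amplitude 0 in the final state.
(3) The observable IZZ averages to -1.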